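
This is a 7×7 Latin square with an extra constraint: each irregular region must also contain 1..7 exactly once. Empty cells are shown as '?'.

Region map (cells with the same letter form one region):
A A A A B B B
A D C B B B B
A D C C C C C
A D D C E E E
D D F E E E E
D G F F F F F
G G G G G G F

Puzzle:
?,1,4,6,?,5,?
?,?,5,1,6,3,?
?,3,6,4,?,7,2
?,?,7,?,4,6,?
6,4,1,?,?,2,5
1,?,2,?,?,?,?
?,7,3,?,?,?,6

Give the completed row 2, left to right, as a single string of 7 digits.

7251634

row 1, column 7 = 7: row 1 has {1,4,5,6}; col 7 has {2,5,6}; region has {1,3,5,6} → only 7 remains.
row 2, column 2 = 2: row 2 has {1,3,5,6}; col 2 has {1,3,4,7}; region has {1,3,4,6,7} → only 2 remains.
row 2, column 7 = 4: row 2 has {1,2,3,5,6}; col 7 has {2,5,6,7}; region has {1,3,5,6,7} → only 4 remains.
row 3, column 1 = 5: row 3 has {2,3,4,6,7}; col 1 has {1,6}; region has {1,4,6} → only 5 remains.
row 3, column 5 = 1: row 3 has {2,3,4,5,6,7}; col 5 has {4,6}; region has {2,4,5,6,7} → only 1 remains.
row 4, column 2 = 5: row 4 has {4,6,7}; col 2 has {1,2,3,4,7}; region has {1,2,3,4,6,7} → only 5 remains.
row 4, column 4 = 3: row 4 has {4,5,6,7}; col 4 has {1,4,6}; region has {1,2,4,5,6,7} → only 3 remains.
row 4, column 7 = 1: row 4 has {3,4,5,6,7}; col 7 has {2,4,5,6,7}; region has {2,4,5,6} → only 1 remains.
row 5, column 4 = 7: row 5 has {1,2,4,5,6}; col 4 has {1,3,4,6}; region has {1,2,4,5,6} → only 7 remains.
row 5, column 5 = 3: row 5 has {1,2,4,5,6,7}; col 5 has {1,4,6}; region has {1,2,4,5,6,7} → only 3 remains.
row 6, column 2 = 6: row 6 has {1,2}; col 2 has {1,2,3,4,5,7}; region has {3,7} → only 6 remains.
row 6, column 4 = 5: row 6 has {1,2,6}; col 4 has {1,3,4,6,7}; region has {1,2,6} → only 5 remains.
row 6, column 5 = 7: row 6 has {1,2,5,6}; col 5 has {1,3,4,6}; region has {1,2,5,6} → only 7 remains.
row 6, column 6 = 4: row 6 has {1,2,5,6,7}; col 6 has {2,3,5,6,7}; region has {1,2,5,6,7} → only 4 remains.
row 6, column 7 = 3: row 6 has {1,2,4,5,6,7}; col 7 has {1,2,4,5,6,7}; region has {1,2,4,5,6,7} → only 3 remains.
row 7, column 4 = 2: row 7 has {3,6,7}; col 4 has {1,3,4,5,6,7}; region has {3,6,7} → only 2 remains.
row 7, column 5 = 5: row 7 has {2,3,6,7}; col 5 has {1,3,4,6,7}; region has {2,3,6,7} → only 5 remains.
row 7, column 6 = 1: row 7 has {2,3,5,6,7}; col 6 has {2,3,4,5,6,7}; region has {2,3,5,6,7} → only 1 remains.
row 1, column 5 = 2: row 1 has {1,4,5,6,7}; col 5 has {1,3,4,5,6,7}; region has {1,3,4,5,6,7} → only 2 remains.
row 2, column 1 = 7: row 2 has {1,2,3,4,5,6}; col 1 has {1,5,6}; region has {1,4,5,6} → only 7 remains.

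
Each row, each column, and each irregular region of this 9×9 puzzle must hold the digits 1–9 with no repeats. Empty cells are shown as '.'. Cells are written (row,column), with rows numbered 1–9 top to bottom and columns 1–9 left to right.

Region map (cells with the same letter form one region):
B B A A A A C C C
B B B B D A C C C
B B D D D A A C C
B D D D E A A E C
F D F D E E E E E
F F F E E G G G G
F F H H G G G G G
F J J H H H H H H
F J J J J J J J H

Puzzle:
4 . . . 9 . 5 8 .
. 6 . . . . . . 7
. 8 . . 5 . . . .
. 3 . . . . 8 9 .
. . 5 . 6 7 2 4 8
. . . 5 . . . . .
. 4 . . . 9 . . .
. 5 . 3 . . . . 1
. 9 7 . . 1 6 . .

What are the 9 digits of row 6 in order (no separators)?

(4,5) = 1: row 4 has {3,8,9}; col 5 has {5,6,9}; region has {2,4,5,6,7,8,9} → only 1 remains.
(5,2) = 1: row 5 has {2,4,5,6,7,8}; col 2 has {3,4,5,6,8,9}; region has {3,5} → only 1 remains.
(5,4) = 9: row 5 has {1,2,4,5,6,7,8}; col 4 has {3,5}; region has {1,3,5} → only 9 remains.
(6,5) = 3: row 6 has {5}; col 5 has {1,5,6,9}; region has {1,2,4,5,6,7,8,9} → only 3 remains.
(5,1) = 3: row 5 has {1,2,4,5,6,7,8,9}; col 1 has {4}; region has {4,5} → only 3 remains.
(2,5) = 8: in row 2, 8 can only go here (every other open cell in that row sees an 8).
(9,8) = 3: in row 9, 3 can only go here (every other open cell in that row sees a 3).
(9,9) = 5: in row 9, 5 can only go here (every other open cell in that row sees a 5).
(7,8) = 5: in row 7, 5 can only go here (every other open cell in that row sees a 5).
(3,9) = 9: in column 9, 9 can only go here (every other open cell in that column sees a 9).
(8,7) = 9: in column 7, 9 can only go here (every other open cell in that column sees a 9).
(2,3) = 3: in region B, 3 can only go here (every other open cell in that region sees a 3).
(2,1) = 9: in row 2, 9 can only go here (every other open cell in that row sees a 9).
(2,6) = 5: in row 2, 5 can only go here (every other open cell in that row sees a 5).
(2,7) = 4: in row 2, 4 can only go here (every other open cell in that row sees a 4).
(4,1) = 5: in row 4, 5 can only go here (every other open cell in that row sees a 5).
(4,4) = 7: in row 4, 7 can only go here (every other open cell in that row sees a 7).
(1,2) = 7: in row 1, 7 can only go here (every other open cell in that row sees a 7).
(6,2) = 2: row 6 has {3,5}; col 2 has {1,3,4,5,6,7,8,9}; region has {3,4,5} → only 2 remains.
(9,1) = 8: row 9 has {1,3,5,6,7,9}; col 1 has {3,4,5,9}; region has {2,3,4,5} → only 8 remains.
(3,7) = 7: in row 3, 7 can only go here (every other open cell in that row sees a 7).
(6,7) = 1: row 6 has {2,3,5}; col 7 has {2,4,5,6,7,8,9}; region has {5,9} → only 1 remains.
(7,7) = 3: row 7 has {4,5,9}; col 7 has {1,2,4,5,6,7,8,9}; region has {1,5,9} → only 3 remains.
(3,6) = 3: in row 3, 3 can only go here (every other open cell in that row sees a 3).
(1,9) = 3: in row 1, 3 can only go here (every other open cell in that row sees a 3).
(6,6) = 8: in row 6, 8 can only go here (every other open cell in that row sees an 8).
(6,3) = 9: in row 6, 9 can only go here (every other open cell in that row sees a 9).
(6,9) = 4: in row 6, 4 can only go here (every other open cell in that row sees a 4).
(7,1) = 1: in row 7, 1 can only go here (every other open cell in that row sees a 1).
(3,1) = 2: row 3 has {3,5,7,8,9}; col 1 has {1,3,4,5,8,9}; region has {3,4,5,6,7,8,9} → only 2 remains.
(2,4) = 1: row 2 has {3,4,5,6,7,8,9}; col 4 has {3,5,7,9}; region has {2,3,4,5,6,7,8,9} → only 1 remains.
(2,8) = 2: row 2 has {1,3,4,5,6,7,8,9}; col 8 has {3,4,5,8,9}; region has {3,4,5,7,8,9} → only 2 remains.
(4,9) = 6: row 4 has {1,3,5,7,8,9}; col 9 has {1,3,4,5,7,8,9}; region has {2,3,4,5,7,8,9} → only 6 remains.
(7,9) = 2: row 7 has {1,3,4,5,9}; col 9 has {1,3,4,5,6,7,8,9}; region has {1,3,4,5,8,9} → only 2 remains.
(3,8) = 1: row 3 has {2,3,5,7,8,9}; col 8 has {2,3,4,5,8,9}; region has {2,3,4,5,6,7,8,9} → only 1 remains.
(7,5) = 7: row 7 has {1,2,3,4,5,9}; col 5 has {1,3,5,6,8,9}; region has {1,2,3,4,5,8,9} → only 7 remains.
(6,8) = 6: row 6 has {1,2,3,4,5,8,9}; col 8 has {1,2,3,4,5,8,9}; region has {1,2,3,4,5,7,8,9} → only 6 remains.
(8,8) = 7: row 8 has {1,3,5,9}; col 8 has {1,2,3,4,5,6,8,9}; region has {1,3,5,9} → only 7 remains.
(6,1) = 7: row 6 has {1,2,3,4,5,6,8,9}; col 1 has {1,2,3,4,5,8,9}; region has {1,2,3,4,5,8,9} → only 7 remains.

729538164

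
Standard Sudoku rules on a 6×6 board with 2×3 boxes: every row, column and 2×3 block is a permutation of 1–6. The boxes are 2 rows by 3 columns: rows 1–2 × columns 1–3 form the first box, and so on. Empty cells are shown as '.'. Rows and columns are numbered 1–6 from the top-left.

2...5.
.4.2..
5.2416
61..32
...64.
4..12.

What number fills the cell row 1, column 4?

3

row 1, column 4 = 3: row 1 has {2,5}; col 4 has {1,2,4,6}; box has {2,5} → only 3 remains.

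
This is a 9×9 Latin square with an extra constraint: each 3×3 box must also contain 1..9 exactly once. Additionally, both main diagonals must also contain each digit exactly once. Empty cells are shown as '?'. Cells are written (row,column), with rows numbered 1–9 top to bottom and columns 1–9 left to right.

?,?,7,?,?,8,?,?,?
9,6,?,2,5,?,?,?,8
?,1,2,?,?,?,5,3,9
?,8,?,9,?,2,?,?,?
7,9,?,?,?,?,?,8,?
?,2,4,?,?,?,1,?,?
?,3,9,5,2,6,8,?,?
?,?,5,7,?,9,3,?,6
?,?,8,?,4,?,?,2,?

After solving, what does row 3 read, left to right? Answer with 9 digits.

(2,3) = 3: row 2 has {2,5,6,8,9}; col 3 has {2,4,5,7,8,9}; box has {1,2,6,7,9} → only 3 remains.
(8,2) = 4: row 8 has {3,5,6,7,9}; col 2 has {1,2,3,6,8,9}; box has {3,5,8,9}; anti-diagonal has {2,5,9} → only 4 remains.
(8,8) = 1: row 8 has {3,4,5,6,7,9}; col 8 has {2,3,8}; box has {2,3,6,8}; main diagonal has {2,6,8,9} → only 1 remains.
(9,2) = 7: row 9 has {2,4,8}; col 2 has {1,2,3,4,6,8,9}; box has {3,4,5,8,9} → only 7 remains.
(9,7) = 9: row 9 has {2,4,7,8}; col 7 has {1,3,5,8}; box has {1,2,3,6,8} → only 9 remains.
(9,9) = 5: row 9 has {2,4,7,8,9}; col 9 has {6,8,9}; box has {1,2,3,6,8,9}; main diagonal has {1,2,6,8,9} → only 5 remains.
(1,1) = 4: row 1 has {7,8}; col 1 has {7,9}; box has {1,2,3,6,7,9}; main diagonal has {1,2,5,6,8,9} → only 4 remains.
(1,2) = 5: row 1 has {4,7,8}; col 2 has {1,2,3,4,6,7,8,9}; box has {1,2,3,4,6,7,9} → only 5 remains.
(1,8) = 6: row 1 has {4,5,7,8}; col 8 has {1,2,3,8}; box has {3,5,8,9} → only 6 remains.
(1,9) = 1: row 1 has {4,5,6,7,8}; col 9 has {5,6,8,9}; box has {3,5,6,8,9}; anti-diagonal has {2,4,5,9} → only 1 remains.
(2,8) = 7: row 2 has {2,3,5,6,8,9}; col 8 has {1,2,3,6,8}; box has {1,3,5,6,8,9}; anti-diagonal has {1,2,4,5,9} → only 7 remains.
(3,1) = 8: row 3 has {1,2,3,5,9}; col 1 has {4,7,9}; box has {1,2,3,4,5,6,7,9} → only 8 remains.
(5,5) = 3: row 5 has {7,8,9}; col 5 has {2,4,5}; box has {2,9}; main diagonal has {1,2,4,5,6,8,9}; anti-diagonal has {1,2,4,5,7,9} → only 3 remains.
(6,6) = 7: row 6 has {1,2,4}; col 6 has {2,6,8,9}; box has {2,3,9}; main diagonal has {1,2,3,4,5,6,8,9} → only 7 remains.
(6,9) = 3: row 6 has {1,2,4,7}; col 9 has {1,5,6,8,9}; box has {1,8} → only 3 remains.
(7,1) = 1: row 7 has {2,3,5,6,8,9}; col 1 has {4,7,8,9}; box has {3,4,5,7,8,9} → only 1 remains.
(7,8) = 4: row 7 has {1,2,3,5,6,8,9}; col 8 has {1,2,3,6,7,8}; box has {1,2,3,5,6,8,9} → only 4 remains.
(7,9) = 7: row 7 has {1,2,3,4,5,6,8,9}; col 9 has {1,3,5,6,8,9}; box has {1,2,3,4,5,6,8,9} → only 7 remains.
(8,1) = 2: row 8 has {1,3,4,5,6,7,9}; col 1 has {1,4,7,8,9}; box has {1,3,4,5,7,8,9} → only 2 remains.
(8,5) = 8: row 8 has {1,2,3,4,5,6,7,9}; col 5 has {2,3,4,5}; box has {2,4,5,6,7,9} → only 8 remains.
(9,1) = 6: row 9 has {2,4,5,7,8,9}; col 1 has {1,2,4,7,8,9}; box has {1,2,3,4,5,7,8,9}; anti-diagonal has {1,2,3,4,5,7,9} → only 6 remains.
(1,4) = 3: row 1 has {1,4,5,6,7,8}; col 4 has {2,5,7,9}; box has {2,5,8} → only 3 remains.
(1,5) = 9: row 1 has {1,3,4,5,6,7,8}; col 5 has {2,3,4,5,8}; box has {2,3,5,8} → only 9 remains.
(1,7) = 2: row 1 has {1,3,4,5,6,7,8,9}; col 7 has {1,3,5,8,9}; box has {1,3,5,6,7,8,9} → only 2 remains.
(2,7) = 4: row 2 has {2,3,5,6,7,8,9}; col 7 has {1,2,3,5,8,9}; box has {1,2,3,5,6,7,8,9} → only 4 remains.
(3,6) = 4: row 3 has {1,2,3,5,8,9}; col 6 has {2,6,7,8,9}; box has {2,3,5,8,9} → only 4 remains.
(4,8) = 5: row 4 has {2,8,9}; col 8 has {1,2,3,4,6,7,8}; box has {1,3,8} → only 5 remains.
(4,9) = 4: row 4 has {2,5,8,9}; col 9 has {1,3,5,6,7,8,9}; box has {1,3,5,8} → only 4 remains.
(5,7) = 6: row 5 has {3,7,8,9}; col 7 has {1,2,3,4,5,8,9}; box has {1,3,4,5,8} → only 6 remains.
(5,9) = 2: row 5 has {3,6,7,8,9}; col 9 has {1,3,4,5,6,7,8,9}; box has {1,3,4,5,6,8} → only 2 remains.
(6,1) = 5: row 6 has {1,2,3,4,7}; col 1 has {1,2,4,6,7,8,9}; box has {2,4,7,8,9} → only 5 remains.
(6,4) = 8: row 6 has {1,2,3,4,5,7}; col 4 has {2,3,5,7,9}; box has {2,3,7,9}; anti-diagonal has {1,2,3,4,5,6,7,9} → only 8 remains.
(6,5) = 6: row 6 has {1,2,3,4,5,7,8}; col 5 has {2,3,4,5,8,9}; box has {2,3,7,8,9} → only 6 remains.
(6,8) = 9: row 6 has {1,2,3,4,5,6,7,8}; col 8 has {1,2,3,4,5,6,7,8}; box has {1,2,3,4,5,6,8} → only 9 remains.
(9,4) = 1: row 9 has {2,4,5,6,7,8,9}; col 4 has {2,3,5,7,8,9}; box has {2,4,5,6,7,8,9} → only 1 remains.
(9,6) = 3: row 9 has {1,2,4,5,6,7,8,9}; col 6 has {2,4,6,7,8,9}; box has {1,2,4,5,6,7,8,9} → only 3 remains.
(2,6) = 1: row 2 has {2,3,4,5,6,7,8,9}; col 6 has {2,3,4,6,7,8,9}; box has {2,3,4,5,8,9} → only 1 remains.
(3,4) = 6: row 3 has {1,2,3,4,5,8,9}; col 4 has {1,2,3,5,7,8,9}; box has {1,2,3,4,5,8,9} → only 6 remains.
(3,5) = 7: row 3 has {1,2,3,4,5,6,8,9}; col 5 has {2,3,4,5,6,8,9}; box has {1,2,3,4,5,6,8,9} → only 7 remains.

812674539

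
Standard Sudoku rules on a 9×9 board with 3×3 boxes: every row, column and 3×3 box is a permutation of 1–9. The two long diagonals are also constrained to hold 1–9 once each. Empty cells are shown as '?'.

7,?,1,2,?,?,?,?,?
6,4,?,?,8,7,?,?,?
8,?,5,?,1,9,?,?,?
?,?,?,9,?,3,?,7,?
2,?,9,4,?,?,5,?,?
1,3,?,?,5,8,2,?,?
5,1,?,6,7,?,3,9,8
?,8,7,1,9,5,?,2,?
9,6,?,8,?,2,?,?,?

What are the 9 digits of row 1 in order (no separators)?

row 1, column 2 = 9: row 1 has {1,2,7}; col 2 has {1,3,4,6,8}; box has {1,4,5,6,7,8} → only 9 remains.
row 3, column 2 = 2: row 3 has {1,5,8,9}; col 2 has {1,3,4,6,8,9}; box has {1,4,5,6,7,8,9} → only 2 remains.
row 3, column 4 = 3: row 3 has {1,2,5,8,9}; col 4 has {1,2,4,6,8,9}; box has {1,2,7,8,9} → only 3 remains.
row 4, column 1 = 4: row 4 has {3,7,9}; col 1 has {1,2,5,6,7,8,9}; box has {1,2,3,9} → only 4 remains.
row 4, column 2 = 5: row 4 has {3,4,7,9}; col 2 has {1,2,3,4,6,8,9}; box has {1,2,3,4,9} → only 5 remains.
row 5, column 2 = 7: row 5 has {2,4,5,9}; col 2 has {1,2,3,4,5,6,8,9}; box has {1,2,3,4,5,9} → only 7 remains.
row 5, column 5 = 6: row 5 has {2,4,5,7,9}; col 5 has {1,5,7,8,9}; box has {3,4,5,8,9}; main diagonal has {2,3,4,5,7,8,9}; anti-diagonal has {3,8,9} → only 6 remains.
row 5, column 6 = 1: row 5 has {2,4,5,6,7,9}; col 6 has {2,3,5,7,8,9}; box has {3,4,5,6,8,9} → only 1 remains.
row 5, column 9 = 3: row 5 has {1,2,4,5,6,7,9}; col 9 has {8}; box has {2,5,7} → only 3 remains.
row 6, column 3 = 6: row 6 has {1,2,3,5,8}; col 3 has {1,5,7,9}; box has {1,2,3,4,5,7,9} → only 6 remains.
row 6, column 4 = 7: row 6 has {1,2,3,5,6,8}; col 4 has {1,2,3,4,6,8,9}; box has {1,3,4,5,6,8,9}; anti-diagonal has {3,6,8,9} → only 7 remains.
row 6, column 8 = 4: row 6 has {1,2,3,5,6,7,8}; col 8 has {2,7,9}; box has {2,3,5,7} → only 4 remains.
row 6, column 9 = 9: row 6 has {1,2,3,4,5,6,7,8}; col 9 has {3,8}; box has {2,3,4,5,7} → only 9 remains.
row 7, column 6 = 4: row 7 has {1,3,5,6,7,8,9}; col 6 has {1,2,3,5,7,8,9}; box has {1,2,5,6,7,8,9} → only 4 remains.
row 8, column 1 = 3: row 8 has {1,2,5,7,8,9}; col 1 has {1,2,4,5,6,7,8,9}; box has {1,5,6,7,8,9} → only 3 remains.
row 9, column 3 = 4: row 9 has {2,6,8,9}; col 3 has {1,5,6,7,9}; box has {1,3,5,6,7,8,9} → only 4 remains.
row 9, column 5 = 3: row 9 has {2,4,6,8,9}; col 5 has {1,5,6,7,8,9}; box has {1,2,4,5,6,7,8,9} → only 3 remains.
row 9, column 9 = 1: row 9 has {2,3,4,6,8,9}; col 9 has {3,8,9}; box has {2,3,8,9}; main diagonal has {2,3,4,5,6,7,8,9} → only 1 remains.
row 1, column 5 = 4: row 1 has {1,2,7,9}; col 5 has {1,3,5,6,7,8,9}; box has {1,2,3,7,8,9} → only 4 remains.
row 1, column 6 = 6: row 1 has {1,2,4,7,9}; col 6 has {1,2,3,4,5,7,8,9}; box has {1,2,3,4,7,8,9} → only 6 remains.
row 1, column 7 = 8: row 1 has {1,2,4,6,7,9}; col 7 has {2,3,5}; box has {} → only 8 remains.
row 1, column 9 = 5: row 1 has {1,2,4,6,7,8,9}; col 9 has {1,3,8,9}; box has {8}; anti-diagonal has {3,6,7,8,9} → only 5 remains.
row 2, column 3 = 3: row 2 has {4,6,7,8}; col 3 has {1,4,5,6,7,9}; box has {1,2,4,5,6,7,8,9} → only 3 remains.
row 2, column 4 = 5: row 2 has {3,4,6,7,8}; col 4 has {1,2,3,4,6,7,8,9}; box has {1,2,3,4,6,7,8,9} → only 5 remains.
row 2, column 8 = 1: row 2 has {3,4,5,6,7,8}; col 8 has {2,4,7,9}; box has {5,8}; anti-diagonal has {3,5,6,7,8,9} → only 1 remains.
row 2, column 9 = 2: row 2 has {1,3,4,5,6,7,8}; col 9 has {1,3,5,8,9}; box has {1,5,8} → only 2 remains.
row 3, column 7 = 4: row 3 has {1,2,3,5,8,9}; col 7 has {2,3,5,8}; box has {1,2,5,8}; anti-diagonal has {1,3,5,6,7,8,9} → only 4 remains.
row 3, column 8 = 6: row 3 has {1,2,3,4,5,8,9}; col 8 has {1,2,4,7,9}; box has {1,2,4,5,8} → only 6 remains.
row 3, column 9 = 7: row 3 has {1,2,3,4,5,6,8,9}; col 9 has {1,2,3,5,8,9}; box has {1,2,4,5,6,8} → only 7 remains.
row 4, column 3 = 8: row 4 has {3,4,5,7,9}; col 3 has {1,3,4,5,6,7,9}; box has {1,2,3,4,5,6,7,9} → only 8 remains.
row 4, column 5 = 2: row 4 has {3,4,5,7,8,9}; col 5 has {1,3,4,5,6,7,8,9}; box has {1,3,4,5,6,7,8,9} → only 2 remains.
row 4, column 9 = 6: row 4 has {2,3,4,5,7,8,9}; col 9 has {1,2,3,5,7,8,9}; box has {2,3,4,5,7,9} → only 6 remains.
row 5, column 8 = 8: row 5 has {1,2,3,4,5,6,7,9}; col 8 has {1,2,4,6,7,9}; box has {2,3,4,5,6,7,9} → only 8 remains.
row 7, column 3 = 2: row 7 has {1,3,4,5,6,7,8,9}; col 3 has {1,3,4,5,6,7,8,9}; box has {1,3,4,5,6,7,8,9}; anti-diagonal has {1,3,4,5,6,7,8,9} → only 2 remains.
row 8, column 7 = 6: row 8 has {1,2,3,5,7,8,9}; col 7 has {2,3,4,5,8}; box has {1,2,3,8,9} → only 6 remains.
row 8, column 9 = 4: row 8 has {1,2,3,5,6,7,8,9}; col 9 has {1,2,3,5,6,7,8,9}; box has {1,2,3,6,8,9} → only 4 remains.
row 9, column 7 = 7: row 9 has {1,2,3,4,6,8,9}; col 7 has {2,3,4,5,6,8}; box has {1,2,3,4,6,8,9} → only 7 remains.
row 9, column 8 = 5: row 9 has {1,2,3,4,6,7,8,9}; col 8 has {1,2,4,6,7,8,9}; box has {1,2,3,4,6,7,8,9} → only 5 remains.
row 1, column 8 = 3: row 1 has {1,2,4,5,6,7,8,9}; col 8 has {1,2,4,5,6,7,8,9}; box has {1,2,4,5,6,7,8} → only 3 remains.

791246835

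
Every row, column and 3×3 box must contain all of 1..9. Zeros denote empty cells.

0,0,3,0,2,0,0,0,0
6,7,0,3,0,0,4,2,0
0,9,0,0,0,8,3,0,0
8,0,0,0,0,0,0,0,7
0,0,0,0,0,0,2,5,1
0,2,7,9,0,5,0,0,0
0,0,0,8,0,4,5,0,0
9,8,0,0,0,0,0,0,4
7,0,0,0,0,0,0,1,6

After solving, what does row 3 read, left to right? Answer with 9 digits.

291468375

row 3, column 9 = 5: row 3 has {3,8,9}; col 9 has {1,4,6,7}; box has {2,3,4} → only 5 remains.
row 8, column 7 = 7: row 8 has {4,8,9}; col 7 has {2,3,4,5}; box has {1,4,5,6} → only 7 remains.
row 8, column 8 = 3: row 8 has {4,7,8,9}; col 8 has {1,2,5}; box has {1,4,5,6,7} → only 3 remains.
row 7, column 8 = 9: row 7 has {4,5,8}; col 8 has {1,2,3,5}; box has {1,3,4,5,6,7} → only 9 remains.
row 7, column 9 = 2: row 7 has {4,5,8,9}; col 9 has {1,4,5,6,7}; box has {1,3,4,5,6,7,9} → only 2 remains.
row 9, column 7 = 8: row 9 has {1,6,7}; col 7 has {2,3,4,5,7}; box has {1,2,3,4,5,6,7,9} → only 8 remains.
row 6, column 7 = 6: row 6 has {2,5,7,9}; col 7 has {2,3,4,5,7,8}; box has {1,2,5,7} → only 6 remains.
row 4, column 7 = 9: row 4 has {7,8}; col 7 has {2,3,4,5,6,7,8}; box has {1,2,5,6,7} → only 9 remains.
row 4, column 8 = 4: row 4 has {7,8,9}; col 8 has {1,2,3,5,9}; box has {1,2,5,6,7,9} → only 4 remains.
row 6, column 8 = 8: row 6 has {2,5,6,7,9}; col 8 has {1,2,3,4,5,9}; box has {1,2,4,5,6,7,9} → only 8 remains.
row 6, column 9 = 3: row 6 has {2,5,6,7,8,9}; col 9 has {1,2,4,5,6,7}; box has {1,2,4,5,6,7,8,9} → only 3 remains.
row 1, column 7 = 1: row 1 has {2,3}; col 7 has {2,3,4,5,6,7,8,9}; box has {2,3,4,5} → only 1 remains.
row 1, column 9 = 8: in row 1, 8 can only go here (every other open cell in that row sees an 8).
row 2, column 9 = 9: row 2 has {2,3,4,6,7}; col 9 has {1,2,3,4,5,6,7,8}; box has {1,2,3,4,5,8} → only 9 remains.
row 2, column 6 = 1: row 2 has {2,3,4,6,7,9}; col 6 has {4,5,8}; box has {2,3,8} → only 1 remains.
row 2, column 5 = 5: row 2 has {1,2,3,4,6,7,9}; col 5 has {2}; box has {1,2,3,8} → only 5 remains.
row 2, column 3 = 8: row 2 has {1,2,3,4,5,6,7,9}; col 3 has {3,7}; box has {3,6,7,9} → only 8 remains.
row 1, column 6 = 9: in row 1, 9 can only go here (every other open cell in that row sees a 9).
row 5, column 5 = 8: in row 5, 8 can only go here (every other open cell in that row sees an 8).
row 5, column 3 = 9: in row 5, 9 can only go here (every other open cell in that row sees a 9).
row 7, column 5 = 7: in row 7, 7 can only go here (every other open cell in that row sees a 7).
row 9, column 5 = 9: in row 9, 9 can only go here (every other open cell in that row sees a 9).
row 3, column 1 = 2: in column 1, 2 can only go here (every other open cell in that column sees a 2).
row 1, column 1 = 5: in column 1, 5 can only go here (every other open cell in that column sees a 5).
row 1, column 2 = 4: row 1 has {1,2,3,5,8,9}; col 2 has {2,7,8,9}; box has {2,3,5,6,7,8,9} → only 4 remains.
row 3, column 3 = 1: row 3 has {2,3,5,8,9}; col 3 has {3,7,8,9}; box has {2,3,4,5,6,7,8,9} → only 1 remains.
row 7, column 3 = 6: row 7 has {2,4,5,7,8,9}; col 3 has {1,3,7,8,9}; box has {7,8,9} → only 6 remains.
row 4, column 3 = 5: row 4 has {4,7,8,9}; col 3 has {1,3,6,7,8,9}; box has {2,7,8,9} → only 5 remains.
row 8, column 3 = 2: row 8 has {3,4,7,8,9}; col 3 has {1,3,5,6,7,8,9}; box has {6,7,8,9} → only 2 remains.
row 8, column 6 = 6: row 8 has {2,3,4,7,8,9}; col 6 has {1,4,5,8,9}; box has {4,7,8,9} → only 6 remains.
row 9, column 3 = 4: row 9 has {1,6,7,8,9}; col 3 has {1,2,3,5,6,7,8,9}; box has {2,6,7,8,9} → only 4 remains.
row 8, column 5 = 1: row 8 has {2,3,4,6,7,8,9}; col 5 has {2,5,7,8,9}; box has {4,6,7,8,9} → only 1 remains.
row 6, column 5 = 4: row 6 has {2,3,5,6,7,8,9}; col 5 has {1,2,5,7,8,9}; box has {5,8,9} → only 4 remains.
row 8, column 4 = 5: row 8 has {1,2,3,4,6,7,8,9}; col 4 has {3,8,9}; box has {1,4,6,7,8,9} → only 5 remains.
row 9, column 4 = 2: row 9 has {1,4,6,7,8,9}; col 4 has {3,5,8,9}; box has {1,4,5,6,7,8,9} → only 2 remains.
row 9, column 6 = 3: row 9 has {1,2,4,6,7,8,9}; col 6 has {1,4,5,6,8,9}; box has {1,2,4,5,6,7,8,9} → only 3 remains.
row 3, column 5 = 6: row 3 has {1,2,3,5,8,9}; col 5 has {1,2,4,5,7,8,9}; box has {1,2,3,5,8,9} → only 6 remains.
row 3, column 8 = 7: row 3 has {1,2,3,5,6,8,9}; col 8 has {1,2,3,4,5,8,9}; box has {1,2,3,4,5,8,9} → only 7 remains.
row 4, column 5 = 3: row 4 has {4,5,7,8,9}; col 5 has {1,2,4,5,6,7,8,9}; box has {4,5,8,9} → only 3 remains.
row 4, column 6 = 2: row 4 has {3,4,5,7,8,9}; col 6 has {1,3,4,5,6,8,9}; box has {3,4,5,8,9} → only 2 remains.
row 5, column 6 = 7: row 5 has {1,2,5,8,9}; col 6 has {1,2,3,4,5,6,8,9}; box has {2,3,4,5,8,9} → only 7 remains.
row 6, column 1 = 1: row 6 has {2,3,4,5,6,7,8,9}; col 1 has {2,5,6,7,8,9}; box has {2,5,7,8,9} → only 1 remains.
row 7, column 1 = 3: row 7 has {2,4,5,6,7,8,9}; col 1 has {1,2,5,6,7,8,9}; box has {2,4,6,7,8,9} → only 3 remains.
row 7, column 2 = 1: row 7 has {2,3,4,5,6,7,8,9}; col 2 has {2,4,7,8,9}; box has {2,3,4,6,7,8,9} → only 1 remains.
row 9, column 2 = 5: row 9 has {1,2,3,4,6,7,8,9}; col 2 has {1,2,4,7,8,9}; box has {1,2,3,4,6,7,8,9} → only 5 remains.
row 1, column 4 = 7: row 1 has {1,2,3,4,5,8,9}; col 4 has {2,3,5,8,9}; box has {1,2,3,5,6,8,9} → only 7 remains.
row 1, column 8 = 6: row 1 has {1,2,3,4,5,7,8,9}; col 8 has {1,2,3,4,5,7,8,9}; box has {1,2,3,4,5,7,8,9} → only 6 remains.
row 3, column 4 = 4: row 3 has {1,2,3,5,6,7,8,9}; col 4 has {2,3,5,7,8,9}; box has {1,2,3,5,6,7,8,9} → only 4 remains.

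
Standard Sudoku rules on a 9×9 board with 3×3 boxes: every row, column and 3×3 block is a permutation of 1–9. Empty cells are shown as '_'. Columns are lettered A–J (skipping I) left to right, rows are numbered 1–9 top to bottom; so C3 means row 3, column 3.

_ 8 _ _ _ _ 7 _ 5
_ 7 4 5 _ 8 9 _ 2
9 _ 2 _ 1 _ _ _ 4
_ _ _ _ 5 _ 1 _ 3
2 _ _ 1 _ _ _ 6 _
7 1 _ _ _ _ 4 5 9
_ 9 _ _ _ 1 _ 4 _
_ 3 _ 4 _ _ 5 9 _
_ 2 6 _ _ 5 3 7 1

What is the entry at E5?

G5 = 8: row 5 has {1,2,6}; col 7 has {1,3,4,5,7,9}; box has {1,3,4,5,6,9} → only 8 remains.
J5 = 7: row 5 has {1,2,6,8}; col 9 has {1,2,3,4,5,9}; box has {1,3,4,5,6,8,9} → only 7 remains.
G3 = 6: row 3 has {1,2,4,9}; col 7 has {1,3,4,5,7,8,9}; box has {2,4,5,7,9} → only 6 remains.
H4 = 2: row 4 has {1,3,5}; col 8 has {4,5,6,7,9}; box has {1,3,4,5,6,7,8,9} → only 2 remains.
G7 = 2: row 7 has {1,4,9}; col 7 has {1,3,4,5,6,7,8,9}; box has {1,3,4,5,7,9} → only 2 remains.
B3 = 5: row 3 has {1,2,4,6,9}; col 2 has {1,2,3,7,8,9}; box has {2,4,7,8,9} → only 5 remains.
B5 = 4: row 5 has {1,2,6,7,8}; col 2 has {1,2,3,5,7,8,9}; box has {1,2,7} → only 4 remains.
B4 = 6: row 4 has {1,2,3,5}; col 2 has {1,2,3,4,5,7,8,9}; box has {1,2,4,7} → only 6 remains.
A4 = 8: row 4 has {1,2,3,5,6}; col 1 has {2,7,9}; box has {1,2,4,6,7} → only 8 remains.
C4 = 9: row 4 has {1,2,3,5,6,8}; col 3 has {2,4,6}; box has {1,2,4,6,7,8} → only 9 remains.
D4 = 7: row 4 has {1,2,3,5,6,8,9}; col 4 has {1,4,5}; box has {1,5} → only 7 remains.
F4 = 4: row 4 has {1,2,3,5,6,7,8,9}; col 6 has {1,5,8}; box has {1,5,7} → only 4 remains.
C6 = 3: row 6 has {1,4,5,7,9}; col 3 has {2,4,6,9}; box has {1,2,4,6,7,8,9} → only 3 remains.
A7 = 5: row 7 has {1,2,4,9}; col 1 has {2,7,8,9}; box has {2,3,6,9} → only 5 remains.
A8 = 1: row 8 has {3,4,5,9}; col 1 has {2,5,7,8,9}; box has {2,3,5,6,9} → only 1 remains.
A9 = 4: row 9 has {1,2,3,5,6,7}; col 1 has {1,2,5,7,8,9}; box has {1,2,3,5,6,9} → only 4 remains.
C1 = 1: row 1 has {5,7,8}; col 3 has {2,3,4,6,9}; box has {2,4,5,7,8,9} → only 1 remains.
H1 = 3: row 1 has {1,5,7,8}; col 8 has {2,4,5,6,7,9}; box has {2,4,5,6,7,9} → only 3 remains.
H2 = 1: row 2 has {2,4,5,7,8,9}; col 8 has {2,3,4,5,6,7,9}; box has {2,3,4,5,6,7,9} → only 1 remains.
D3 = 3: row 3 has {1,2,4,5,6,9}; col 4 has {1,4,5,7}; box has {1,5,8} → only 3 remains.
F3 = 7: row 3 has {1,2,3,4,5,6,9}; col 6 has {1,4,5,8}; box has {1,3,5,8} → only 7 remains.
H3 = 8: row 3 has {1,2,3,4,5,6,7,9}; col 8 has {1,2,3,4,5,6,7,9}; box has {1,2,3,4,5,6,7,9} → only 8 remains.
C5 = 5: row 5 has {1,2,4,6,7,8}; col 3 has {1,2,3,4,6,9}; box has {1,2,3,4,6,7,8,9} → only 5 remains.
A1 = 6: row 1 has {1,3,5,7,8}; col 1 has {1,2,4,5,7,8,9}; box has {1,2,4,5,7,8,9} → only 6 remains.
A2 = 3: row 2 has {1,2,4,5,7,8,9}; col 1 has {1,2,4,5,6,7,8,9}; box has {1,2,4,5,6,7,8,9} → only 3 remains.
E2 = 6: row 2 has {1,2,3,4,5,7,8,9}; col 5 has {1,5}; box has {1,3,5,7,8} → only 6 remains.
E1 = 4: in row 1, 4 can only go here (every other open cell in that row sees a 4).
E7 = 3: in row 7, 3 can only go here (every other open cell in that row sees a 3).
E5 = 9: row 5 has {1,2,4,5,6,7,8}; col 5 has {1,3,4,5,6}; box has {1,4,5,7} → only 9 remains.

9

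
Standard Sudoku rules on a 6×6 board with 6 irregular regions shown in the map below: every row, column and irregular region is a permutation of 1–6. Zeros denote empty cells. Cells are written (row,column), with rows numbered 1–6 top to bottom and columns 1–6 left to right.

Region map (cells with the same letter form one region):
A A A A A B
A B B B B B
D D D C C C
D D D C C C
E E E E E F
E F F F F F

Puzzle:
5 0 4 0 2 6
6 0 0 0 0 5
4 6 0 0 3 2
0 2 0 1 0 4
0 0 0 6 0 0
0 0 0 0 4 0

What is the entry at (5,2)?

(1,4) = 3 (sole candidate).
(2,5) = 1 (sole candidate).
(3,4) = 5 (sole candidate).
(4,1) = 3 (sole candidate).
(4,3) = 5 (sole candidate).
(4,5) = 6 (sole candidate).
(5,5) = 5 (sole candidate).
(6,4) = 2 (sole candidate).
(1,2) = 1 (sole candidate).
(2,4) = 4 (sole candidate).
(3,3) = 1 (sole candidate).
(6,1) = 1 (sole candidate).
(6,6) = 3 (sole candidate).
(2,2) = 3 (sole candidate).
(2,3) = 2 (sole candidate).
(5,1) = 2 (sole candidate).
(5,2) = 4: row 5 has {2,5,6}; col 2 has {1,2,3,6}; region has {1,2,5,6} → only 4 remains.

4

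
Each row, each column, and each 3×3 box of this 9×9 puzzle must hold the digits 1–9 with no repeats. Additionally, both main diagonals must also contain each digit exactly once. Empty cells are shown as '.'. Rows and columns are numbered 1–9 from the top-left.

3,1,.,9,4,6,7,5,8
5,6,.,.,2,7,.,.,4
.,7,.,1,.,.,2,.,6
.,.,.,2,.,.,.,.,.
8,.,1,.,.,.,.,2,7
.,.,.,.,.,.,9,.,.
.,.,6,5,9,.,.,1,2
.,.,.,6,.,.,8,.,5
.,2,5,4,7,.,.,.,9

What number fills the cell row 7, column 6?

3

row 1, column 3 = 2: row 1 has {1,3,4,5,6,7,8,9}; col 3 has {1,5,6}; box has {1,3,5,6,7} → only 2 remains.
row 5, column 4 = 3: row 5 has {1,2,7,8}; col 4 has {1,2,4,5,6,9}; box has {2} → only 3 remains.
row 5, column 5 = 5: row 5 has {1,2,3,7,8}; col 5 has {2,4,7,9}; box has {2,3}; main diagonal has {2,3,6,9}; anti-diagonal has {2,6,8} → only 5 remains.
row 6, column 4 = 7: row 6 has {9}; col 4 has {1,2,3,4,5,6,9}; box has {2,3,5}; anti-diagonal has {2,5,6,8} → only 7 remains.
row 7, column 7 = 4: row 7 has {1,2,5,6,9}; col 7 has {2,7,8,9}; box has {1,2,5,8,9}; main diagonal has {2,3,5,6,9} → only 4 remains.
row 8, column 8 = 7: row 8 has {5,6,8}; col 8 has {1,2,5}; box has {1,2,4,5,8,9}; main diagonal has {2,3,4,5,6,9} → only 7 remains.
row 9, column 1 = 1: row 9 has {2,4,5,7,9}; col 1 has {3,5,8}; box has {2,5,6}; anti-diagonal has {2,5,6,7,8} → only 1 remains.
row 2, column 4 = 8: row 2 has {2,4,5,6,7}; col 4 has {1,2,3,4,5,6,7,9}; box has {1,2,4,6,7,9} → only 8 remains.
row 3, column 3 = 8: row 3 has {1,2,6,7}; col 3 has {1,2,5,6}; box has {1,2,3,5,6,7}; main diagonal has {2,3,4,5,6,7,9} → only 8 remains.
row 3, column 5 = 3: row 3 has {1,2,6,7,8}; col 5 has {2,4,5,7,9}; box has {1,2,4,6,7,8,9} → only 3 remains.
row 3, column 6 = 5: row 3 has {1,2,3,6,7,8}; col 6 has {6,7}; box has {1,2,3,4,6,7,8,9} → only 5 remains.
row 3, column 8 = 9: row 3 has {1,2,3,5,6,7,8}; col 8 has {1,2,5,7}; box has {2,4,5,6,7,8} → only 9 remains.
row 5, column 7 = 6: row 5 has {1,2,3,5,7,8}; col 7 has {2,4,7,8,9}; box has {2,7,9} → only 6 remains.
row 6, column 6 = 1: row 6 has {7,9}; col 6 has {5,6,7}; box has {2,3,5,7}; main diagonal has {2,3,4,5,6,7,8,9} → only 1 remains.
row 6, column 9 = 3: row 6 has {1,7,9}; col 9 has {2,4,5,6,7,8,9}; box has {2,6,7,9} → only 3 remains.
row 7, column 1 = 7: row 7 has {1,2,4,5,6,9}; col 1 has {1,3,5,8}; box has {1,2,5,6} → only 7 remains.
row 8, column 5 = 1: row 8 has {5,6,7,8}; col 5 has {2,3,4,5,7,9}; box has {4,5,6,7,9} → only 1 remains.
row 9, column 7 = 3: row 9 has {1,2,4,5,7,9}; col 7 has {2,4,6,7,8,9}; box has {1,2,4,5,7,8,9} → only 3 remains.
row 9, column 8 = 6: row 9 has {1,2,3,4,5,7,9}; col 8 has {1,2,5,7,9}; box has {1,2,3,4,5,7,8,9} → only 6 remains.
row 2, column 3 = 9: row 2 has {2,4,5,6,7,8}; col 3 has {1,2,5,6,8}; box has {1,2,3,5,6,7,8} → only 9 remains.
row 2, column 7 = 1: row 2 has {2,4,5,6,7,8,9}; col 7 has {2,3,4,6,7,8,9}; box has {2,4,5,6,7,8,9} → only 1 remains.
row 2, column 8 = 3: row 2 has {1,2,4,5,6,7,8,9}; col 8 has {1,2,5,6,7,9}; box has {1,2,4,5,6,7,8,9}; anti-diagonal has {1,2,5,6,7,8} → only 3 remains.
row 3, column 1 = 4: row 3 has {1,2,3,5,6,7,8,9}; col 1 has {1,3,5,7,8}; box has {1,2,3,5,6,7,8,9} → only 4 remains.
row 4, column 7 = 5: row 4 has {2}; col 7 has {1,2,3,4,6,7,8,9}; box has {2,3,6,7,9} → only 5 remains.
row 4, column 9 = 1: row 4 has {2,5}; col 9 has {2,3,4,5,6,7,8,9}; box has {2,3,5,6,7,9} → only 1 remains.
row 6, column 3 = 4: row 6 has {1,3,7,9}; col 3 has {1,2,5,6,8,9}; box has {1,8} → only 4 remains.
row 6, column 8 = 8: row 6 has {1,3,4,7,9}; col 8 has {1,2,3,5,6,7,9}; box has {1,2,3,5,6,7,9} → only 8 remains.
row 8, column 1 = 9: row 8 has {1,5,6,7,8}; col 1 has {1,3,4,5,7,8}; box has {1,2,5,6,7} → only 9 remains.
row 8, column 2 = 4: row 8 has {1,5,6,7,8,9}; col 2 has {1,2,6,7}; box has {1,2,5,6,7,9}; anti-diagonal has {1,2,3,5,6,7,8} → only 4 remains.
row 8, column 3 = 3: row 8 has {1,4,5,6,7,8,9}; col 3 has {1,2,4,5,6,8,9}; box has {1,2,4,5,6,7,9} → only 3 remains.
row 8, column 6 = 2: row 8 has {1,3,4,5,6,7,8,9}; col 6 has {1,5,6,7}; box has {1,4,5,6,7,9} → only 2 remains.
row 9, column 6 = 8: row 9 has {1,2,3,4,5,6,7,9}; col 6 has {1,2,5,6,7}; box has {1,2,4,5,6,7,9} → only 8 remains.
row 4, column 1 = 6: row 4 has {1,2,5}; col 1 has {1,3,4,5,7,8,9}; box has {1,4,8} → only 6 remains.
row 4, column 3 = 7: row 4 has {1,2,5,6}; col 3 has {1,2,3,4,5,6,8,9}; box has {1,4,6,8} → only 7 remains.
row 4, column 5 = 8: row 4 has {1,2,5,6,7}; col 5 has {1,2,3,4,5,7,9}; box has {1,2,3,5,7} → only 8 remains.
row 4, column 6 = 9: row 4 has {1,2,5,6,7,8}; col 6 has {1,2,5,6,7,8}; box has {1,2,3,5,7,8}; anti-diagonal has {1,2,3,4,5,6,7,8} → only 9 remains.
row 4, column 8 = 4: row 4 has {1,2,5,6,7,8,9}; col 8 has {1,2,3,5,6,7,8,9}; box has {1,2,3,5,6,7,8,9} → only 4 remains.
row 5, column 2 = 9: row 5 has {1,2,3,5,6,7,8}; col 2 has {1,2,4,6,7}; box has {1,4,6,7,8} → only 9 remains.
row 5, column 6 = 4: row 5 has {1,2,3,5,6,7,8,9}; col 6 has {1,2,5,6,7,8,9}; box has {1,2,3,5,7,8,9} → only 4 remains.
row 6, column 1 = 2: row 6 has {1,3,4,7,8,9}; col 1 has {1,3,4,5,6,7,8,9}; box has {1,4,6,7,8,9} → only 2 remains.
row 6, column 2 = 5: row 6 has {1,2,3,4,7,8,9}; col 2 has {1,2,4,6,7,9}; box has {1,2,4,6,7,8,9} → only 5 remains.
row 6, column 5 = 6: row 6 has {1,2,3,4,5,7,8,9}; col 5 has {1,2,3,4,5,7,8,9}; box has {1,2,3,4,5,7,8,9} → only 6 remains.
row 7, column 2 = 8: row 7 has {1,2,4,5,6,7,9}; col 2 has {1,2,4,5,6,7,9}; box has {1,2,3,4,5,6,7,9} → only 8 remains.
row 7, column 6 = 3: row 7 has {1,2,4,5,6,7,8,9}; col 6 has {1,2,4,5,6,7,8,9}; box has {1,2,4,5,6,7,8,9} → only 3 remains.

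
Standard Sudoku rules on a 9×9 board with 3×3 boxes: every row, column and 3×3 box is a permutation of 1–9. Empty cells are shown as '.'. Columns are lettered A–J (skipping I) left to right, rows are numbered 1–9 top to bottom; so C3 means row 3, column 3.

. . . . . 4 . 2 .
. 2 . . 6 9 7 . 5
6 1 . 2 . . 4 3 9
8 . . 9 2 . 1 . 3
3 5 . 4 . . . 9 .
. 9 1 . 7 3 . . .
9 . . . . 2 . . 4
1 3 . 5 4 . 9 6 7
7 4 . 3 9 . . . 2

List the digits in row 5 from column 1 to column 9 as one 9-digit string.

A1 = 5: row 1 has {2,4}; col 1 has {1,3,6,7,8,9}; box has {1,2,6} → only 5 remains.
A2 = 4: row 2 has {2,5,6,7,9}; col 1 has {1,3,5,6,7,8,9}; box has {1,2,5,6} → only 4 remains.
A6 = 2: row 6 has {1,3,7,9}; col 1 has {1,3,4,5,6,7,8,9}; box has {1,3,5,8,9} → only 2 remains.
F8 = 8: row 8 has {1,3,4,5,6,7,9}; col 6 has {2,3,4,9}; box has {2,3,4,5,9} → only 8 remains.
E7 = 1: row 7 has {2,4,9}; col 5 has {2,4,6,7,9}; box has {2,3,4,5,8,9} → only 1 remains.
C8 = 2: row 8 has {1,3,4,5,6,7,8,9}; col 3 has {1}; box has {1,3,4,7,9} → only 2 remains.
F9 = 6: row 9 has {2,3,4,7,9}; col 6 has {2,3,4,8,9}; box has {1,2,3,4,5,8,9} → only 6 remains.
F4 = 5: row 4 has {1,2,3,8,9}; col 6 has {2,3,4,6,8,9}; box has {2,3,4,7,9} → only 5 remains.
E5 = 8: row 5 has {3,4,5,9}; col 5 has {1,2,4,6,7,9}; box has {2,3,4,5,7,9} → only 8 remains.
F5 = 1: row 5 has {3,4,5,8,9}; col 6 has {2,3,4,5,6,8,9}; box has {2,3,4,5,7,8,9} → only 1 remains.
J5 = 6: row 5 has {1,3,4,5,8,9}; col 9 has {2,3,4,5,7,9}; box has {1,3,9} → only 6 remains.
D6 = 6: row 6 has {1,2,3,7,9}; col 4 has {2,3,4,5,9}; box has {1,2,3,4,5,7,8,9} → only 6 remains.
J6 = 8: row 6 has {1,2,3,6,7,9}; col 9 has {2,3,4,5,6,7,9}; box has {1,3,6,9} → only 8 remains.
D7 = 7: row 7 has {1,2,4,9}; col 4 has {2,3,4,5,6,9}; box has {1,2,3,4,5,6,8,9} → only 7 remains.
E1 = 3: row 1 has {2,4,5}; col 5 has {1,2,4,6,7,8,9}; box has {2,4,6,9} → only 3 remains.
J1 = 1: row 1 has {2,3,4,5}; col 9 has {2,3,4,5,6,7,8,9}; box has {2,3,4,5,7,9} → only 1 remains.
H2 = 8: row 2 has {2,4,5,6,7,9}; col 8 has {2,3,6,9}; box has {1,2,3,4,5,7,9} → only 8 remains.
E3 = 5: row 3 has {1,2,3,4,6,9}; col 5 has {1,2,3,4,6,7,8,9}; box has {2,3,4,6,9} → only 5 remains.
F3 = 7: row 3 has {1,2,3,4,5,6,9}; col 6 has {1,2,3,4,5,6,8,9}; box has {2,3,4,5,6,9} → only 7 remains.
C5 = 7: row 5 has {1,3,4,5,6,8,9}; col 3 has {1,2}; box has {1,2,3,5,8,9} → only 7 remains.
G5 = 2: row 5 has {1,3,4,5,6,7,8,9}; col 7 has {1,4,7,9}; box has {1,3,6,8,9} → only 2 remains.

357481296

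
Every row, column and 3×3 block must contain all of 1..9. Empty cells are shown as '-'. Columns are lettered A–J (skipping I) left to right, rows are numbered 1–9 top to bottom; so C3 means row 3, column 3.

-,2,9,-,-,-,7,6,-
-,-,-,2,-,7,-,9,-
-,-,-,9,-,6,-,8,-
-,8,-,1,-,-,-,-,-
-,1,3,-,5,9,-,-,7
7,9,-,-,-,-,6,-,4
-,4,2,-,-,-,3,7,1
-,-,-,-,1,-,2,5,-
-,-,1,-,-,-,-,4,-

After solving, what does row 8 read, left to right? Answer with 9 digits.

978413256

G5 = 8: row 5 has {1,3,5,7,9}; col 7 has {2,3,6,7}; box has {4,6,7} → only 8 remains.
H5 = 2: row 5 has {1,3,5,7,8,9}; col 8 has {4,5,6,7,8,9}; box has {4,6,7,8} → only 2 remains.
C6 = 5: row 6 has {4,6,7,9}; col 3 has {1,2,3,9}; box has {1,3,7,8,9} → only 5 remains.
G9 = 9: row 9 has {1,4}; col 7 has {2,3,6,7,8}; box has {1,2,3,4,5,7} → only 9 remains.
G4 = 5: row 4 has {1,8}; col 7 has {2,3,6,7,8,9}; box has {2,4,6,7,8} → only 5 remains.
H4 = 3: row 4 has {1,5,8}; col 8 has {2,4,5,6,7,8,9}; box has {2,4,5,6,7,8} → only 3 remains.
J4 = 9: row 4 has {1,3,5,8}; col 9 has {1,4,7}; box has {2,3,4,5,6,7,8} → only 9 remains.
H6 = 1: row 6 has {4,5,6,7,9}; col 8 has {2,3,4,5,6,7,8,9}; box has {2,3,4,5,6,7,8,9} → only 1 remains.
J3 = 2: in row 3, 2 can only go here (every other open cell in that row sees a 2).
E4 = 7: in row 4, 7 can only go here (every other open cell in that row sees a 7).
A8 = 9: in row 8, 9 can only go here (every other open cell in that row sees a 9).
E7 = 9: in row 7, 9 can only go here (every other open cell in that row sees a 9).
A4 = 2: in column 1, 2 can only go here (every other open cell in that column sees a 2).
F4 = 4: row 4 has {1,2,3,5,7,8,9}; col 6 has {6,7,9}; box has {1,5,7,9} → only 4 remains.
D5 = 6: row 5 has {1,2,3,5,7,8,9}; col 4 has {1,2,9}; box has {1,4,5,7,9} → only 6 remains.
C4 = 6: row 4 has {1,2,3,4,5,7,8,9}; col 3 has {1,2,3,5,9}; box has {1,2,3,5,7,8,9} → only 6 remains.
A5 = 4: row 5 has {1,2,3,5,6,7,8,9}; col 1 has {2,7,9}; box has {1,2,3,5,6,7,8,9} → only 4 remains.
A7 = 6: in row 7, 6 can only go here (every other open cell in that row sees a 6).
B2 = 6: in row 2, 6 can only go here (every other open cell in that row sees a 6).
D8 = 4: in row 8, 4 can only go here (every other open cell in that row sees a 4).
J8 = 6: in row 8, 6 can only go here (every other open cell in that row sees a 6).
J9 = 8: row 9 has {1,4,9}; col 9 has {1,2,4,6,7,9}; box has {1,2,3,4,5,6,7,9} → only 8 remains.
E1 = 4: in row 1, 4 can only go here (every other open cell in that row sees a 4).
E3 = 3: row 3 has {2,6,8,9}; col 5 has {1,4,5,7,9}; box has {2,4,6,7,9} → only 3 remains.
E2 = 8: row 2 has {2,6,7,9}; col 5 has {1,3,4,5,7,9}; box has {2,3,4,6,7,9} → only 8 remains.
E6 = 2: row 6 has {1,4,5,6,7,9}; col 5 has {1,3,4,5,7,8,9}; box has {1,4,5,6,7,9} → only 2 remains.
E9 = 6: row 9 has {1,4,8,9}; col 5 has {1,2,3,4,5,7,8,9}; box has {1,4,9} → only 6 remains.
D1 = 5: row 1 has {2,4,6,7,9}; col 4 has {1,2,4,6,9}; box has {2,3,4,6,7,8,9} → only 5 remains.
F1 = 1: row 1 has {2,4,5,6,7,9}; col 6 has {4,6,7,9}; box has {2,3,4,5,6,7,8,9} → only 1 remains.
J1 = 3: row 1 has {1,2,4,5,6,7,9}; col 9 has {1,2,4,6,7,8,9}; box has {2,6,7,8,9} → only 3 remains.
C2 = 4: row 2 has {2,6,7,8,9}; col 3 has {1,2,3,5,6,9}; box has {2,6,9} → only 4 remains.
G2 = 1: row 2 has {2,4,6,7,8,9}; col 7 has {2,3,5,6,7,8,9}; box has {2,3,6,7,8,9} → only 1 remains.
J2 = 5: row 2 has {1,2,4,6,7,8,9}; col 9 has {1,2,3,4,6,7,8,9}; box has {1,2,3,6,7,8,9} → only 5 remains.
C3 = 7: row 3 has {2,3,6,8,9}; col 3 has {1,2,3,4,5,6,9}; box has {2,4,6,9} → only 7 remains.
G3 = 4: row 3 has {2,3,6,7,8,9}; col 7 has {1,2,3,5,6,7,8,9}; box has {1,2,3,5,6,7,8,9} → only 4 remains.
D7 = 8: row 7 has {1,2,3,4,6,7,9}; col 4 has {1,2,4,5,6,9}; box has {1,4,6,9} → only 8 remains.
F7 = 5: row 7 has {1,2,3,4,6,7,8,9}; col 6 has {1,4,6,7,9}; box has {1,4,6,8,9} → only 5 remains.
C8 = 8: row 8 has {1,2,4,5,6,9}; col 3 has {1,2,3,4,5,6,7,9}; box has {1,2,4,6,9} → only 8 remains.
F8 = 3: row 8 has {1,2,4,5,6,8,9}; col 6 has {1,4,5,6,7,9}; box has {1,4,5,6,8,9} → only 3 remains.
D9 = 7: row 9 has {1,4,6,8,9}; col 4 has {1,2,4,5,6,8,9}; box has {1,3,4,5,6,8,9} → only 7 remains.
F9 = 2: row 9 has {1,4,6,7,8,9}; col 6 has {1,3,4,5,6,7,9}; box has {1,3,4,5,6,7,8,9} → only 2 remains.
A1 = 8: row 1 has {1,2,3,4,5,6,7,9}; col 1 has {2,4,6,7,9}; box has {2,4,6,7,9} → only 8 remains.
A2 = 3: row 2 has {1,2,4,5,6,7,8,9}; col 1 has {2,4,6,7,8,9}; box has {2,4,6,7,8,9} → only 3 remains.
B3 = 5: row 3 has {2,3,4,6,7,8,9}; col 2 has {1,2,4,6,8,9}; box has {2,3,4,6,7,8,9} → only 5 remains.
D6 = 3: row 6 has {1,2,4,5,6,7,9}; col 4 has {1,2,4,5,6,7,8,9}; box has {1,2,4,5,6,7,9} → only 3 remains.
F6 = 8: row 6 has {1,2,3,4,5,6,7,9}; col 6 has {1,2,3,4,5,6,7,9}; box has {1,2,3,4,5,6,7,9} → only 8 remains.
B8 = 7: row 8 has {1,2,3,4,5,6,8,9}; col 2 has {1,2,4,5,6,8,9}; box has {1,2,4,6,8,9} → only 7 remains.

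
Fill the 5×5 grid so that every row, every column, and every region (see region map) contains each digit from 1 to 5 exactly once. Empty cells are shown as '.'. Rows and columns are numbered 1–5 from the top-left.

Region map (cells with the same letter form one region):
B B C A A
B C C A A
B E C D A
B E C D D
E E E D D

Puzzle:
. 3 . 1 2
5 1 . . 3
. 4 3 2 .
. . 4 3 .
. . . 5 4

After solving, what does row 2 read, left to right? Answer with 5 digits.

51243

r1c1 = 4 (sole candidate).
r1c3 = 5 (sole candidate).
r2c3 = 2: row 2 has {1,3,5}; col 3 has {3,4,5}; region has {1,3,4,5} → only 2 remains.
r2c4 = 4: row 2 has {1,2,3,5}; col 4 has {1,2,3,5}; region has {1,2,3} → only 4 remains.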